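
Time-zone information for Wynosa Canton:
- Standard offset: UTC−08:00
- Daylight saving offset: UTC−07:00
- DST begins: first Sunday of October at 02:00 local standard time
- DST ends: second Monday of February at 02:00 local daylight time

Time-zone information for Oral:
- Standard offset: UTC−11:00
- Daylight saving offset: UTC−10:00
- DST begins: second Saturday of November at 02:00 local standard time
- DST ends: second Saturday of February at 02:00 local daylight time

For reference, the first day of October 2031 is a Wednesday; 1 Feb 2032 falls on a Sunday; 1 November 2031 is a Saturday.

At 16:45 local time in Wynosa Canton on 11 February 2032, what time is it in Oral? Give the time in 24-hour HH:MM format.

1 October 2031 is a Wednesday, so the first Sunday is October 5.
1 February 2032 is a Sunday, so the first Monday is February 2 and the second is February 9.
11 February 2032 does not fall between 5 October 2031 and 9 February 2032, so daylight saving is not in effect and Wynosa Canton is at UTC−08:00.
16:45 Wynosa Canton + 8h = 00:45 UTC (rolling into the next day, 12 February 2032).
1 November 2031 is a Saturday, so the first Saturday is November 1 and the second is November 8.
1 February 2032 is a Sunday, so the first Saturday is February 7 and the second is February 14.
At the standard offset (UTC−11:00), 00:45 UTC − 11h = 13:45 Oral standard time (rolling into the previous day, 11 February 2032).
Daylight saving runs 8 November 2031 – 14 February 2032; the standard-time date in Oral, 11 February 2032, is inside that window, so Oral is at UTC−10:00.
00:45 UTC − 10h = 14:45 Oral (rolling into the previous day, 11 February 2032).

14:45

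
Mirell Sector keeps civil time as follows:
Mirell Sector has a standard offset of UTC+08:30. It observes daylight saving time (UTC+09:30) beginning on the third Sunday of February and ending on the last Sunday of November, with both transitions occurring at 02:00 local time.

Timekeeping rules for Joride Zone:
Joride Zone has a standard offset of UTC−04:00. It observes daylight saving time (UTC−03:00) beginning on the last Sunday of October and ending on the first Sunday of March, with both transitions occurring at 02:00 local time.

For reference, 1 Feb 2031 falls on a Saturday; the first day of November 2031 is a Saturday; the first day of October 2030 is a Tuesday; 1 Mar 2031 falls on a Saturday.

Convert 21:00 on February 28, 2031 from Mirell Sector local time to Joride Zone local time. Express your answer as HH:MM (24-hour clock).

08:30

1 February 2031 is a Saturday, so the first Sunday is February 2 and the third is February 16.
1 November 2031 is a Saturday, so Sundays fall on 2, 9, 16, 23, 30; the last is November 30.
February 28, 2031 falls between 16 February and 30 November, so daylight saving is in effect and Mirell Sector is at UTC+09:30.
21:00 Mirell Sector − 9h30m = 11:30 UTC.
1 October 2030 is a Tuesday, so Sundays fall on 6, 13, 20, 27; the last is October 27.
1 March 2031 is a Saturday, so the first Sunday is March 2.
At the standard offset (UTC−04:00), 11:30 UTC − 4h = 07:30 Joride Zone standard time.
The standard-time date in Joride Zone, February 28, 2031, falls between 27 October 2030 and 2 March 2031, so daylight saving is in effect and Joride Zone is at UTC−03:00.
11:30 UTC − 3h = 08:30 Joride Zone.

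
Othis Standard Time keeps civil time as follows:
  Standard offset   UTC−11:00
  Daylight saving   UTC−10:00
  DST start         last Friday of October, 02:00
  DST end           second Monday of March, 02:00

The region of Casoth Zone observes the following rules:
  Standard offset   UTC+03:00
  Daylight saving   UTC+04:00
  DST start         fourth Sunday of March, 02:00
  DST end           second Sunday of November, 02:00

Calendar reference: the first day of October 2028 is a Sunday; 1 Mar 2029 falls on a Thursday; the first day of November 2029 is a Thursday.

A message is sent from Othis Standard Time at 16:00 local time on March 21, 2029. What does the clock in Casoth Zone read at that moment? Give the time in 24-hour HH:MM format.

06:00

1 October 2028 is a Sunday, so Fridays fall on 6, 13, 20, 27; the last is October 27.
1 March 2029 is a Thursday, so the first Monday is March 5 and the second is March 12.
Daylight saving runs 27 October 2028 – 12 March 2029; March 21, 2029 is outside that window, so Othis Standard Time is on standard time at UTC−11:00.
16:00 Othis Standard Time + 11h = 03:00 UTC (rolling into the next day, 22 March 2029).
1 March 2029 is a Thursday, so the first Sunday is March 4 and the fourth is March 25.
1 November 2029 is a Thursday, so the first Sunday is November 4 and the second is November 11.
At the standard offset (UTC+03:00), 03:00 UTC + 3h = 06:00 Casoth Zone standard time.
Daylight saving runs 25 March – 11 November; the standard-time date in Casoth Zone, March 22, 2029, is outside that window, so Casoth Zone is on standard time at UTC+03:00.
03:00 UTC + 3h = 06:00 Casoth Zone.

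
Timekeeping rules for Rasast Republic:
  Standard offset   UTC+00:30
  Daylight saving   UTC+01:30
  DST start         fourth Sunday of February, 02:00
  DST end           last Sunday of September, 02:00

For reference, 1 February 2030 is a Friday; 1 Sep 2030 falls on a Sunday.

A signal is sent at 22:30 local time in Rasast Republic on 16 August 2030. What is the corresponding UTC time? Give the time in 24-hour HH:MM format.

21:00

1 February 2030 is a Friday, so the first Sunday is February 3 and the fourth is February 24.
1 September 2030 is a Sunday, so Sundays fall on 1, 8, 15, 22, 29; the last is September 29.
Daylight saving runs 24 February – 29 September; 16 August 2030 is inside that window, so Rasast Republic is at UTC+01:30.
22:30 local − 1h30m = 21:00 UTC.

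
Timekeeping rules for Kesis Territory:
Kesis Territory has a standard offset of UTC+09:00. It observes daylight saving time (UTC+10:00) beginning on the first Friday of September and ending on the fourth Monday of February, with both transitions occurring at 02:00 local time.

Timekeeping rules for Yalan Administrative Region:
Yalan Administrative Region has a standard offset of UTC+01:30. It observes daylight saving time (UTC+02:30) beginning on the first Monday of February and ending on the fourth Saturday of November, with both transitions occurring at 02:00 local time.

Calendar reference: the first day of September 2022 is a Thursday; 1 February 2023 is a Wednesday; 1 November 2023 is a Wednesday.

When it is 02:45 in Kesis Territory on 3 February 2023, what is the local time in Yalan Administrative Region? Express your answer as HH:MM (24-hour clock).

18:15

1 September 2022 is a Thursday, so the first Friday is September 2.
1 February 2023 is a Wednesday, so the first Monday is February 6 and the fourth is February 27.
3 February 2023 lies within the daylight-saving period (2 September 2022 – 27 February 2023), so Kesis Territory is on daylight time, UTC+10:00.
02:45 Kesis Territory − 10h = 16:45 UTC (rolling into the previous day, 2 February 2023).
1 February 2023 is a Wednesday, so the first Monday is February 6.
1 November 2023 is a Wednesday, so the first Saturday is November 4 and the fourth is November 25.
At the standard offset (UTC+01:30), 16:45 UTC + 1h30m = 18:15 Yalan Administrative Region standard time.
The standard-time date in Yalan Administrative Region, 2 February 2023, is outside the daylight-saving period (6 February – 25 November), so Yalan Administrative Region is on standard time, UTC+01:30.
16:45 UTC + 1h30m = 18:15 Yalan Administrative Region.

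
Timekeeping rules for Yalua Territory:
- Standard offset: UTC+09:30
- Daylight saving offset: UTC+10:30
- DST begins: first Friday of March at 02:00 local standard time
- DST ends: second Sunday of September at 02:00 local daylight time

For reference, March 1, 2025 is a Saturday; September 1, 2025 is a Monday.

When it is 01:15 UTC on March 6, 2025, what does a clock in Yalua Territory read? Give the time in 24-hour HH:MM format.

1 March 2025 is a Saturday, so the first Friday is March 7.
1 September 2025 is a Monday, so the first Sunday is September 7 and the second is September 14.
At the standard offset (UTC+09:30), 01:15 UTC + 9h30m = 10:45 Yalua Territory standard time.
Daylight saving runs 7 March – 14 September; the standard-time date in Yalua Territory, March 6, 2025, is outside that window, so Yalua Territory is on standard time at UTC+09:30.
01:15 UTC + 9h30m = 10:45 local.

10:45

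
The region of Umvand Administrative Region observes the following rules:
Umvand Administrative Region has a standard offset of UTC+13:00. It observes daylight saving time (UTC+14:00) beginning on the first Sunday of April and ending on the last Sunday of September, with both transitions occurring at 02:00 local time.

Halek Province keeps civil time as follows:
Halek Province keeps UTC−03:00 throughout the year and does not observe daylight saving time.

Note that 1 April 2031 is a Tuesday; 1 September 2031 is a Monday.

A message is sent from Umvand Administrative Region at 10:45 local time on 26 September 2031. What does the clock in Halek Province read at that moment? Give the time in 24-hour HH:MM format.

17:45

1 April 2031 is a Tuesday, so the first Sunday is April 6.
1 September 2031 is a Monday, so Sundays fall on 7, 14, 21, 28; the last is September 28.
26 September 2031 falls between 6 April and 28 September, so daylight saving is in effect and Umvand Administrative Region is at UTC+14:00.
10:45 Umvand Administrative Region − 14h = 20:45 UTC (rolling into the previous day, 25 September 2031).
Halek Province stays on UTC−03:00 all year.
20:45 UTC − 3h = 17:45 Halek Province.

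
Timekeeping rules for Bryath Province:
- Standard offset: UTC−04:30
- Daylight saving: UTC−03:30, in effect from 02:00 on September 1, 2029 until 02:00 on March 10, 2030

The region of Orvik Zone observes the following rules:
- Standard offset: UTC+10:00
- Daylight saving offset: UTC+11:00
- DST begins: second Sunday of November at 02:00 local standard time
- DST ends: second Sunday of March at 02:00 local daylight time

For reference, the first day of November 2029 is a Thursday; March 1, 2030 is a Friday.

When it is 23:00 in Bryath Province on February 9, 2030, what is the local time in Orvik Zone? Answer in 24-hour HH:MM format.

February 9, 2030 falls between 1 September 2029 and 10 March 2030, so daylight saving is in effect and Bryath Province is at UTC−03:30.
23:00 Bryath Province + 3h30m = 02:30 UTC (rolling into the next day, 10 February 2030).
1 November 2029 is a Thursday, so the first Sunday is November 4 and the second is November 11.
1 March 2030 is a Friday, so the first Sunday is March 3 and the second is March 10.
At the standard offset (UTC+10:00), 02:30 UTC + 10h = 12:30 Orvik Zone standard time.
The standard-time date in Orvik Zone, February 10, 2030, falls between 11 November 2029 and 10 March 2030, so daylight saving is in effect and Orvik Zone is at UTC+11:00.
02:30 UTC + 11h = 13:30 Orvik Zone.

13:30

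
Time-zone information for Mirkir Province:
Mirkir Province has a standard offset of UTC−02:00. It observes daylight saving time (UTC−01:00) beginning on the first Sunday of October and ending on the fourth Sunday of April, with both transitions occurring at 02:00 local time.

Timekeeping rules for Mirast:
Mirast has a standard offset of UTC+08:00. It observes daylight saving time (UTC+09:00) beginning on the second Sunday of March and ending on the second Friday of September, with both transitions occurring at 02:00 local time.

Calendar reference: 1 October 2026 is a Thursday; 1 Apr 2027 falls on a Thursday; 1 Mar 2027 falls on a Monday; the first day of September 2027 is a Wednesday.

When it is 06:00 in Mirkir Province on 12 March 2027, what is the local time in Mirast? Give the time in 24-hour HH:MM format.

15:00

1 October 2026 is a Thursday, so the first Sunday is October 4.
1 April 2027 is a Thursday, so the first Sunday is April 4 and the fourth is April 25.
12 March 2027 falls between 4 October 2026 and 25 April 2027, so daylight saving is in effect and Mirkir Province is at UTC−01:00.
06:00 Mirkir Province + 1h = 07:00 UTC.
1 March 2027 is a Monday, so the first Sunday is March 7 and the second is March 14.
1 September 2027 is a Wednesday, so the first Friday is September 3 and the second is September 10.
At the standard offset (UTC+08:00), 07:00 UTC + 8h = 15:00 Mirast standard time.
The standard-time date in Mirast, 12 March 2027, does not fall between 14 March and 10 September, so daylight saving is not in effect and Mirast is at UTC+08:00.
07:00 UTC + 8h = 15:00 Mirast.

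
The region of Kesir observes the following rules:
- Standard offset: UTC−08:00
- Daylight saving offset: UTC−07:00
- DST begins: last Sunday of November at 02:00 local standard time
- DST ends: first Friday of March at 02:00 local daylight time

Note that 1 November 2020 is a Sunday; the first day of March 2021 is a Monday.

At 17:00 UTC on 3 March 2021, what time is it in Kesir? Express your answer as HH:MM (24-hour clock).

1 November 2020 is a Sunday, so Sundays fall on 1, 8, 15, 22, 29; the last is November 29.
1 March 2021 is a Monday, so the first Friday is March 5.
At the standard offset (UTC−08:00), 17:00 UTC − 8h = 09:00 Kesir standard time.
Daylight saving runs 29 November 2020 – 5 March 2021; the standard-time date in Kesir, 3 March 2021, is inside that window, so Kesir is at UTC−07:00.
17:00 UTC − 7h = 10:00 local.

10:00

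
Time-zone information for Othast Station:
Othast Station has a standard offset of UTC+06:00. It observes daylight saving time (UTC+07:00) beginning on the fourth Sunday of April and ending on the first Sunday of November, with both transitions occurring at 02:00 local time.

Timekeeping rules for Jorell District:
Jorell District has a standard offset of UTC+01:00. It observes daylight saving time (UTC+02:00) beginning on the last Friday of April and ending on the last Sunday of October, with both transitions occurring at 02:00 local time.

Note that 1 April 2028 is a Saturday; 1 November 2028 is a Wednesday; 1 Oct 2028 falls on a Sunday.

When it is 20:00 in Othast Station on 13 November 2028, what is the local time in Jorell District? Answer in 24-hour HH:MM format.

1 April 2028 is a Saturday, so the first Sunday is April 2 and the fourth is April 23.
1 November 2028 is a Wednesday, so the first Sunday is November 5.
13 November 2028 does not fall between 23 April and 5 November, so daylight saving is not in effect and Othast Station is at UTC+06:00.
20:00 Othast Station − 6h = 14:00 UTC.
1 April 2028 is a Saturday, so Fridays fall on 7, 14, 21, 28; the last is April 28.
1 October 2028 is a Sunday, so Sundays fall on 1, 8, 15, 22, 29; the last is October 29.
At the standard offset (UTC+01:00), 14:00 UTC + 1h = 15:00 Jorell District standard time.
The standard-time date in Jorell District, 13 November 2028, is outside the daylight-saving period (28 April – 29 October), so Jorell District is on standard time, UTC+01:00.
14:00 UTC + 1h = 15:00 Jorell District.

15:00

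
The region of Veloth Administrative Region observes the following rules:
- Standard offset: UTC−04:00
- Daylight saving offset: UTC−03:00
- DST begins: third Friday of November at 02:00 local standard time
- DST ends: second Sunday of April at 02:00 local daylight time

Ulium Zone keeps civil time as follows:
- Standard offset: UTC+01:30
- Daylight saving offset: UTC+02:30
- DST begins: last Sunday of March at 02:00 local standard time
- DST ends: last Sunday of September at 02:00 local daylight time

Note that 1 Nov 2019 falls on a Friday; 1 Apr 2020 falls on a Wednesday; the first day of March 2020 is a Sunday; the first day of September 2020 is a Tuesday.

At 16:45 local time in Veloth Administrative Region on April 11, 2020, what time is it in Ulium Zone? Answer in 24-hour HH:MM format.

1 November 2019 is a Friday, so the first Friday is November 1 and the third is November 15.
1 April 2020 is a Wednesday, so the first Sunday is April 5 and the second is April 12.
April 11, 2020 falls between 15 November 2019 and 12 April 2020, so daylight saving is in effect and Veloth Administrative Region is at UTC−03:00.
16:45 Veloth Administrative Region + 3h = 19:45 UTC.
1 March 2020 is a Sunday, so Sundays fall on 1, 8, 15, 22, 29; the last is March 29.
1 September 2020 is a Tuesday, so Sundays fall on 6, 13, 20, 27; the last is September 27.
At the standard offset (UTC+01:30), 19:45 UTC + 1h30m = 21:15 Ulium Zone standard time.
The standard-time date in Ulium Zone, April 11, 2020, falls between 29 March and 27 September, so daylight saving is in effect and Ulium Zone is at UTC+02:30.
19:45 UTC + 2h30m = 22:15 Ulium Zone.

22:15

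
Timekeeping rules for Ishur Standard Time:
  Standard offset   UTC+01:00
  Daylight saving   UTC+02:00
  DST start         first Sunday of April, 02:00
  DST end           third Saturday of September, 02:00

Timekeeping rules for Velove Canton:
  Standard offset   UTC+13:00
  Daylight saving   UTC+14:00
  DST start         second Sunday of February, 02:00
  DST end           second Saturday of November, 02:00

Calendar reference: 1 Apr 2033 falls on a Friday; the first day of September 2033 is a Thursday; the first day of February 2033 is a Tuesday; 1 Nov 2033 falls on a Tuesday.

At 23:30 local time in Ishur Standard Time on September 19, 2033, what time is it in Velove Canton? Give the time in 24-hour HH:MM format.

1 April 2033 is a Friday, so the first Sunday is April 3.
1 September 2033 is a Thursday, so the first Saturday is September 3 and the third is September 17.
Daylight saving runs 3 April – 17 September; September 19, 2033 is outside that window, so Ishur Standard Time is on standard time at UTC+01:00.
23:30 Ishur Standard Time − 1h = 22:30 UTC.
1 February 2033 is a Tuesday, so the first Sunday is February 6 and the second is February 13.
1 November 2033 is a Tuesday, so the first Saturday is November 5 and the second is November 12.
At the standard offset (UTC+13:00), 22:30 UTC + 13h = 11:30 Velove Canton standard time (rolling into the next day, 20 September 2033).
Daylight saving runs 13 February – 12 November; the standard-time date in Velove Canton, September 20, 2033, is inside that window, so Velove Canton is at UTC+14:00.
22:30 UTC + 14h = 12:30 Velove Canton (rolling into the next day, 20 September 2033).

12:30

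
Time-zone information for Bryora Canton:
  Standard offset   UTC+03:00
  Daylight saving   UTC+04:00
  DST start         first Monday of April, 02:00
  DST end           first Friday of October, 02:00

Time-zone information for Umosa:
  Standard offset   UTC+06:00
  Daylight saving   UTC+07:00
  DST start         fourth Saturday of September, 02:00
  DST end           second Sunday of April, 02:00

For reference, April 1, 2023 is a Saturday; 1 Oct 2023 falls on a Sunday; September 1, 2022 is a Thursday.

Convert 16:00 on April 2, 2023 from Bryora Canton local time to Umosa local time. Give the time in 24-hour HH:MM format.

20:00

1 April 2023 is a Saturday, so the first Monday is April 3.
1 October 2023 is a Sunday, so the first Friday is October 6.
April 2, 2023 is outside the daylight-saving period (3 April – 6 October), so Bryora Canton is on standard time, UTC+03:00.
16:00 Bryora Canton − 3h = 13:00 UTC.
1 September 2022 is a Thursday, so the first Saturday is September 3 and the fourth is September 24.
1 April 2023 is a Saturday, so the first Sunday is April 2 and the second is April 9.
At the standard offset (UTC+06:00), 13:00 UTC + 6h = 19:00 Umosa standard time.
Daylight saving runs 24 September 2022 – 9 April 2023; the standard-time date in Umosa, April 2, 2023, is inside that window, so Umosa is at UTC+07:00.
13:00 UTC + 7h = 20:00 Umosa.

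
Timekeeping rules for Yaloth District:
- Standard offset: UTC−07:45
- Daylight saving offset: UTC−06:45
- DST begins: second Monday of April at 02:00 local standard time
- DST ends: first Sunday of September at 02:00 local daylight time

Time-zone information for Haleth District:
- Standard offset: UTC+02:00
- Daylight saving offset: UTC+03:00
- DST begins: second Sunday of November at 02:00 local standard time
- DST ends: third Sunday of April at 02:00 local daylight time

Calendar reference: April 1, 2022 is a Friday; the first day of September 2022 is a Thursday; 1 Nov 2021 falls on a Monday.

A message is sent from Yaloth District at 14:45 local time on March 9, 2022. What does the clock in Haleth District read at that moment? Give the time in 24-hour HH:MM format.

01:30

1 April 2022 is a Friday, so the first Monday is April 4 and the second is April 11.
1 September 2022 is a Thursday, so the first Sunday is September 4.
March 9, 2022 is outside the daylight-saving period (11 April – 4 September), so Yaloth District is on standard time, UTC−07:45.
14:45 Yaloth District + 7h45m = 22:30 UTC.
1 November 2021 is a Monday, so the first Sunday is November 7 and the second is November 14.
1 April 2022 is a Friday, so the first Sunday is April 3 and the third is April 17.
At the standard offset (UTC+02:00), 22:30 UTC + 2h = 00:30 Haleth District standard time (rolling into the next day, 10 March 2022).
Daylight saving runs 14 November 2021 – 17 April 2022; the standard-time date in Haleth District, March 10, 2022, is inside that window, so Haleth District is at UTC+03:00.
22:30 UTC + 3h = 01:30 Haleth District (rolling into the next day, 10 March 2022).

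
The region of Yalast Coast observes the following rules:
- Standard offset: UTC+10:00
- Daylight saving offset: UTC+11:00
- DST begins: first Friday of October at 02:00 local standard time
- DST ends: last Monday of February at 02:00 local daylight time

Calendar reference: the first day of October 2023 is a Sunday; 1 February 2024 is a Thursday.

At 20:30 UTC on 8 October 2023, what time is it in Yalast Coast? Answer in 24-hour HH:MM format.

07:30

1 October 2023 is a Sunday, so the first Friday is October 6.
1 February 2024 is a Thursday, so Mondays fall on 5, 12, 19, 26; the last is February 26.
At the standard offset (UTC+10:00), 20:30 UTC + 10h = 06:30 Yalast Coast standard time (rolling into the next day, 9 October 2023).
Daylight saving runs 6 October 2023 – 26 February 2024; the standard-time date in Yalast Coast, 9 October 2023, is inside that window, so Yalast Coast is at UTC+11:00.
20:30 UTC + 11h = 07:30 local (rolling into the next day, 9 October 2023).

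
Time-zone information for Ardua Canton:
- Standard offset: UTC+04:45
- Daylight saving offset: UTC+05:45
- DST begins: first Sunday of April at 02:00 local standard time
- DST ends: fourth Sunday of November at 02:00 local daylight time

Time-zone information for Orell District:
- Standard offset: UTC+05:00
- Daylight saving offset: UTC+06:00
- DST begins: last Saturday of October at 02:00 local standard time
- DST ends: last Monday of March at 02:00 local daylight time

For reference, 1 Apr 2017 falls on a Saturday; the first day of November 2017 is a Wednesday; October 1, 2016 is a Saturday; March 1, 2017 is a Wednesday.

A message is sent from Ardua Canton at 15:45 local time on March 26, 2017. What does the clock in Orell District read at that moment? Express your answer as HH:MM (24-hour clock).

17:00

1 April 2017 is a Saturday, so the first Sunday is April 2.
1 November 2017 is a Wednesday, so the first Sunday is November 5 and the fourth is November 26.
March 26, 2017 does not fall between 2 April and 26 November, so daylight saving is not in effect and Ardua Canton is at UTC+04:45.
15:45 Ardua Canton − 4h45m = 11:00 UTC.
1 October 2016 is a Saturday, so Saturdays fall on 1, 8, 15, 22, 29; the last is October 29.
1 March 2017 is a Wednesday, so Mondays fall on 6, 13, 20, 27; the last is March 27.
At the standard offset (UTC+05:00), 11:00 UTC + 5h = 16:00 Orell District standard time.
The standard-time date in Orell District, March 26, 2017, falls between 29 October 2016 and 27 March 2017, so daylight saving is in effect and Orell District is at UTC+06:00.
11:00 UTC + 6h = 17:00 Orell District.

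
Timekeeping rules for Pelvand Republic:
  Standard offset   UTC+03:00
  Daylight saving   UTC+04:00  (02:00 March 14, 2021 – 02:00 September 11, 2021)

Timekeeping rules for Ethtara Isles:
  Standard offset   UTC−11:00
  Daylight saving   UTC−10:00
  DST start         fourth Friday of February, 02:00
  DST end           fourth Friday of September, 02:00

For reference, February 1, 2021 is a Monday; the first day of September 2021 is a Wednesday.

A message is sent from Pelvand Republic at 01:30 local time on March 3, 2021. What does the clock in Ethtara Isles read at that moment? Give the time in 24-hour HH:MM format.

12:30

March 3, 2021 is outside the daylight-saving period (14 March – 11 September), so Pelvand Republic is on standard time, UTC+03:00.
01:30 Pelvand Republic − 3h = 22:30 UTC (rolling into the previous day, 2 March 2021).
1 February 2021 is a Monday, so the first Friday is February 5 and the fourth is February 26.
1 September 2021 is a Wednesday, so the first Friday is September 3 and the fourth is September 24.
At the standard offset (UTC−11:00), 22:30 UTC − 11h = 11:30 Ethtara Isles standard time.
The standard-time date in Ethtara Isles, March 2, 2021, falls between 26 February and 24 September, so daylight saving is in effect and Ethtara Isles is at UTC−10:00.
22:30 UTC − 10h = 12:30 Ethtara Isles.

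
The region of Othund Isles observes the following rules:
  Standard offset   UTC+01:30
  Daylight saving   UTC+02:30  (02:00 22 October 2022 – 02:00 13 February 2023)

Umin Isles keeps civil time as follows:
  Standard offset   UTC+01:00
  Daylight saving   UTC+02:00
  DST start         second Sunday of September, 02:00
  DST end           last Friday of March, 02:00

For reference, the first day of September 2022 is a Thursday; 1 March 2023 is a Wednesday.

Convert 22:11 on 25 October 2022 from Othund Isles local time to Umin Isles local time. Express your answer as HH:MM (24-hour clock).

Daylight saving runs 22 October 2022 – 13 February 2023; 25 October 2022 is inside that window, so Othund Isles is at UTC+02:30.
22:11 Othund Isles − 2h30m = 19:41 UTC.
1 September 2022 is a Thursday, so the first Sunday is September 4 and the second is September 11.
1 March 2023 is a Wednesday, so Fridays fall on 3, 10, 17, 24, 31; the last is March 31.
At the standard offset (UTC+01:00), 19:41 UTC + 1h = 20:41 Umin Isles standard time.
The standard-time date in Umin Isles, 25 October 2022, falls between 11 September 2022 and 31 March 2023, so daylight saving is in effect and Umin Isles is at UTC+02:00.
19:41 UTC + 2h = 21:41 Umin Isles.

21:41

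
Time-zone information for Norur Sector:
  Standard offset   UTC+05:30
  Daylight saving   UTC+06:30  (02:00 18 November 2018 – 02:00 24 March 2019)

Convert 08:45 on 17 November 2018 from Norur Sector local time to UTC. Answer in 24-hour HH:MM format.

Daylight saving runs 18 November 2018 – 24 March 2019; 17 November 2018 is outside that window, so Norur Sector is on standard time at UTC+05:30.
08:45 local − 5h30m = 03:15 UTC.

03:15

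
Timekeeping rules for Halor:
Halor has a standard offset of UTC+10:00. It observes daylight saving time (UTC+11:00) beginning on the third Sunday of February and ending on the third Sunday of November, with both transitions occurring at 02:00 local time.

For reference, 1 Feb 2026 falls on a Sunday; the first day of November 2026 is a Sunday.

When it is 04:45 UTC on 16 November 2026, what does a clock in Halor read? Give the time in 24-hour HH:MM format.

14:45

1 February 2026 is a Sunday, so the first Sunday is February 1 and the third is February 15.
1 November 2026 is a Sunday, so the first Sunday is November 1 and the third is November 15.
At the standard offset (UTC+10:00), 04:45 UTC + 10h = 14:45 Halor standard time.
The standard-time date in Halor, 16 November 2026, is outside the daylight-saving period (15 February – 15 November), so Halor is on standard time, UTC+10:00.
04:45 UTC + 10h = 14:45 local.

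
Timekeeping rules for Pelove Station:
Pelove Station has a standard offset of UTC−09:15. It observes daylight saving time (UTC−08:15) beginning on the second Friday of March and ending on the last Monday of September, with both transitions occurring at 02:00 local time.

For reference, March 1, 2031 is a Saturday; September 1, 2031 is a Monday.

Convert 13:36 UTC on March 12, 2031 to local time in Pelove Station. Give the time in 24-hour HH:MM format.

04:21

1 March 2031 is a Saturday, so the first Friday is March 7 and the second is March 14.
1 September 2031 is a Monday, so Mondays fall on 1, 8, 15, 22, 29; the last is September 29.
At the standard offset (UTC−09:15), 13:36 UTC − 9h15m = 04:21 Pelove Station standard time.
The standard-time date in Pelove Station, March 12, 2031, is outside the daylight-saving period (14 March – 29 September), so Pelove Station is on standard time, UTC−09:15.
13:36 UTC − 9h15m = 04:21 local.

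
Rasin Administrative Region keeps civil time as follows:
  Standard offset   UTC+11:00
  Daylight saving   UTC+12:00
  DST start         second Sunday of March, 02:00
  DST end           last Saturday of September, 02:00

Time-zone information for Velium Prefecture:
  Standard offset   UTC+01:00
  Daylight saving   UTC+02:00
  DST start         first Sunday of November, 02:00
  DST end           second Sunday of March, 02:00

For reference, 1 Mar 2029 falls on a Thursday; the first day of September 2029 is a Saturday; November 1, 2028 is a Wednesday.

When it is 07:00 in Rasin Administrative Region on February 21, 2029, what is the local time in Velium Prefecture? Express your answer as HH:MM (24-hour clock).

22:00

1 March 2029 is a Thursday, so the first Sunday is March 4 and the second is March 11.
1 September 2029 is a Saturday, so Saturdays fall on 1, 8, 15, 22, 29; the last is September 29.
Daylight saving runs 11 March – 29 September; February 21, 2029 is outside that window, so Rasin Administrative Region is on standard time at UTC+11:00.
07:00 Rasin Administrative Region − 11h = 20:00 UTC (rolling into the previous day, 20 February 2029).
1 November 2028 is a Wednesday, so the first Sunday is November 5.
1 March 2029 is a Thursday, so the first Sunday is March 4 and the second is March 11.
At the standard offset (UTC+01:00), 20:00 UTC + 1h = 21:00 Velium Prefecture standard time.
The standard-time date in Velium Prefecture, February 20, 2029, falls between 5 November 2028 and 11 March 2029, so daylight saving is in effect and Velium Prefecture is at UTC+02:00.
20:00 UTC + 2h = 22:00 Velium Prefecture.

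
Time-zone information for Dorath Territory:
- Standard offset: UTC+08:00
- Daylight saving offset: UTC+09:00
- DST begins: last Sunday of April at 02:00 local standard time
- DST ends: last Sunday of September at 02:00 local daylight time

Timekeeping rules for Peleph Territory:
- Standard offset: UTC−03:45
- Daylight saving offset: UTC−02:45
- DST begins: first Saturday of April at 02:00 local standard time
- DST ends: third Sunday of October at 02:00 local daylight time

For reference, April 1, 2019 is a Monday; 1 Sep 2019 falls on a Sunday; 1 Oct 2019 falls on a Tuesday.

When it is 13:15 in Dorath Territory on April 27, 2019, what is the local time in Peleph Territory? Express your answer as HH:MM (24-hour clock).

02:30

1 April 2019 is a Monday, so Sundays fall on 7, 14, 21, 28; the last is April 28.
1 September 2019 is a Sunday, so Sundays fall on 1, 8, 15, 22, 29; the last is September 29.
April 27, 2019 is outside the daylight-saving period (28 April – 29 September), so Dorath Territory is on standard time, UTC+08:00.
13:15 Dorath Territory − 8h = 05:15 UTC.
1 April 2019 is a Monday, so the first Saturday is April 6.
1 October 2019 is a Tuesday, so the first Sunday is October 6 and the third is October 20.
At the standard offset (UTC−03:45), 05:15 UTC − 3h45m = 01:30 Peleph Territory standard time.
Daylight saving runs 6 April – 20 October; the standard-time date in Peleph Territory, April 27, 2019, is inside that window, so Peleph Territory is at UTC−02:45.
05:15 UTC − 2h45m = 02:30 Peleph Territory.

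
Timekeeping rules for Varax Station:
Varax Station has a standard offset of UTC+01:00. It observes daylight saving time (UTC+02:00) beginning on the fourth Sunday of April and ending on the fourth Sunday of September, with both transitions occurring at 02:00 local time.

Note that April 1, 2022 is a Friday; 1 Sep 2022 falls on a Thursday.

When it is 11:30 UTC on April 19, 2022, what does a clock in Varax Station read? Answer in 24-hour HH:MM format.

12:30

1 April 2022 is a Friday, so the first Sunday is April 3 and the fourth is April 24.
1 September 2022 is a Thursday, so the first Sunday is September 4 and the fourth is September 25.
At the standard offset (UTC+01:00), 11:30 UTC + 1h = 12:30 Varax Station standard time.
Daylight saving runs 24 April – 25 September; the standard-time date in Varax Station, April 19, 2022, is outside that window, so Varax Station is on standard time at UTC+01:00.
11:30 UTC + 1h = 12:30 local.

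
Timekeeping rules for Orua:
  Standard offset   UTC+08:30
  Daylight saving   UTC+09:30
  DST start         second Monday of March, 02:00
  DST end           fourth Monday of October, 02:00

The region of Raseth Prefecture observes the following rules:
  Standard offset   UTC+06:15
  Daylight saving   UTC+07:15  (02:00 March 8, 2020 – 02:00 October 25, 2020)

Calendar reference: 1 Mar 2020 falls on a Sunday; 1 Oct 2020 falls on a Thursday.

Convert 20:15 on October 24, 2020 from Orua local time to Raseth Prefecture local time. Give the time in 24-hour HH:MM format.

18:00

1 March 2020 is a Sunday, so the first Monday is March 2 and the second is March 9.
1 October 2020 is a Thursday, so the first Monday is October 5 and the fourth is October 26.
October 24, 2020 falls between 9 March and 26 October, so daylight saving is in effect and Orua is at UTC+09:30.
20:15 Orua − 9h30m = 10:45 UTC.
At the standard offset (UTC+06:15), 10:45 UTC + 6h15m = 17:00 Raseth Prefecture standard time.
The standard-time date in Raseth Prefecture, October 24, 2020, falls between 8 March and 25 October, so daylight saving is in effect and Raseth Prefecture is at UTC+07:15.
10:45 UTC + 7h15m = 18:00 Raseth Prefecture.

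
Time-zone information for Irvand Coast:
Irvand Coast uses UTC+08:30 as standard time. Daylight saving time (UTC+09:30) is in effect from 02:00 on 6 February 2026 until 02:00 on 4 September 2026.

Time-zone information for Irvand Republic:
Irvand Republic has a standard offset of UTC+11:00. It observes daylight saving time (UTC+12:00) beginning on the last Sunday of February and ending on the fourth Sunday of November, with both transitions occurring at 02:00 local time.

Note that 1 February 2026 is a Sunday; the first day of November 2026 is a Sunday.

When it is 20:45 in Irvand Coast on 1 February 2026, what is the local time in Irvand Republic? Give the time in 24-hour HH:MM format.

23:15

1 February 2026 is outside the daylight-saving period (6 February – 4 September), so Irvand Coast is on standard time, UTC+08:30.
20:45 Irvand Coast − 8h30m = 12:15 UTC.
1 February 2026 is a Sunday, so Sundays fall on 1, 8, 15, 22; the last is February 22.
1 November 2026 is a Sunday, so the first Sunday is November 1 and the fourth is November 22.
At the standard offset (UTC+11:00), 12:15 UTC + 11h = 23:15 Irvand Republic standard time.
Daylight saving runs 22 February – 22 November; the standard-time date in Irvand Republic, 1 February 2026, is outside that window, so Irvand Republic is on standard time at UTC+11:00.
12:15 UTC + 11h = 23:15 Irvand Republic.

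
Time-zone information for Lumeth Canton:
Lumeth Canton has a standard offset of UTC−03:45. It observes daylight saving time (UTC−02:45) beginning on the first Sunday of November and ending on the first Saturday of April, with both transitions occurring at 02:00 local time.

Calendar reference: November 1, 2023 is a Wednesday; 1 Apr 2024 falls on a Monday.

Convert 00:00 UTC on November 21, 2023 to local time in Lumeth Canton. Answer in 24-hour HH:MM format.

21:15

1 November 2023 is a Wednesday, so the first Sunday is November 5.
1 April 2024 is a Monday, so the first Saturday is April 6.
At the standard offset (UTC−03:45), 00:00 UTC − 3h45m = 20:15 Lumeth Canton standard time (rolling into the previous day, 20 November 2023).
The standard-time date in Lumeth Canton, November 20, 2023, lies within the daylight-saving period (5 November 2023 – 6 April 2024), so Lumeth Canton is on daylight time, UTC−02:45.
00:00 UTC − 2h45m = 21:15 local (rolling into the previous day, 20 November 2023).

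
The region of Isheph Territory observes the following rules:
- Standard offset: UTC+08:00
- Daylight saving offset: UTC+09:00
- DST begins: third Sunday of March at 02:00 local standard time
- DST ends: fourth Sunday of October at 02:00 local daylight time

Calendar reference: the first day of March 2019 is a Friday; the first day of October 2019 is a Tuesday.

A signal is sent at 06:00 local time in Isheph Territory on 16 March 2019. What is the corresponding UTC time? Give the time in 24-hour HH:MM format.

1 March 2019 is a Friday, so the first Sunday is March 3 and the third is March 17.
1 October 2019 is a Tuesday, so the first Sunday is October 6 and the fourth is October 27.
Daylight saving runs 17 March – 27 October; 16 March 2019 is outside that window, so Isheph Territory is on standard time at UTC+08:00.
06:00 local − 8h = 22:00 UTC (rolling into the previous day, 15 March 2019).

22:00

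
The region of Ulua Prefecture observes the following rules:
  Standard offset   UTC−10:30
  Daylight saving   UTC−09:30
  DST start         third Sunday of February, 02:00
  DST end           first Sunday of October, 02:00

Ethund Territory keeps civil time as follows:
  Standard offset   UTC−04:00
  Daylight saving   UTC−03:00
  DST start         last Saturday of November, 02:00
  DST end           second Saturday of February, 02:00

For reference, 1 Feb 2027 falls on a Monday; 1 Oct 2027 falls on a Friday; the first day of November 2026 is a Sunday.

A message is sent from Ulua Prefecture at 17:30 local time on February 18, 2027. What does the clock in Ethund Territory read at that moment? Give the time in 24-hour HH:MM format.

1 February 2027 is a Monday, so the first Sunday is February 7 and the third is February 21.
1 October 2027 is a Friday, so the first Sunday is October 3.
February 18, 2027 is outside the daylight-saving period (21 February – 3 October), so Ulua Prefecture is on standard time, UTC−10:30.
17:30 Ulua Prefecture + 10h30m = 04:00 UTC (rolling into the next day, 19 February 2027).
1 November 2026 is a Sunday, so Saturdays fall on 7, 14, 21, 28; the last is November 28.
1 February 2027 is a Monday, so the first Saturday is February 6 and the second is February 13.
At the standard offset (UTC−04:00), 04:00 UTC − 4h = 00:00 Ethund Territory standard time.
The standard-time date in Ethund Territory, February 19, 2027, does not fall between 28 November 2026 and 13 February 2027, so daylight saving is not in effect and Ethund Territory is at UTC−04:00.
04:00 UTC − 4h = 00:00 Ethund Territory.

00:00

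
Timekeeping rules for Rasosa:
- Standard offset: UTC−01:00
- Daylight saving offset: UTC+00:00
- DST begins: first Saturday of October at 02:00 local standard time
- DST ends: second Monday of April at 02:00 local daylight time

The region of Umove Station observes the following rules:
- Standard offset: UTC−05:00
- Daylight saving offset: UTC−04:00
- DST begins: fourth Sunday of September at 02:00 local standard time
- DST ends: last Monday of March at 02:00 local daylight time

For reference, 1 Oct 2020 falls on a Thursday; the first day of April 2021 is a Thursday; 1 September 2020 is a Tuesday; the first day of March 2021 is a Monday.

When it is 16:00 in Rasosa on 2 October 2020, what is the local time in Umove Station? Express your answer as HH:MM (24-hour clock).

1 October 2020 is a Thursday, so the first Saturday is October 3.
1 April 2021 is a Thursday, so the first Monday is April 5 and the second is April 12.
2 October 2020 is outside the daylight-saving period (3 October 2020 – 12 April 2021), so Rasosa is on standard time, UTC−01:00.
16:00 Rasosa + 1h = 17:00 UTC.
1 September 2020 is a Tuesday, so the first Sunday is September 6 and the fourth is September 27.
1 March 2021 is a Monday, so Mondays fall on 1, 8, 15, 22, 29; the last is March 29.
At the standard offset (UTC−05:00), 17:00 UTC − 5h = 12:00 Umove Station standard time.
The standard-time date in Umove Station, 2 October 2020, falls between 27 September 2020 and 29 March 2021, so daylight saving is in effect and Umove Station is at UTC−04:00.
17:00 UTC − 4h = 13:00 Umove Station.

13:00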